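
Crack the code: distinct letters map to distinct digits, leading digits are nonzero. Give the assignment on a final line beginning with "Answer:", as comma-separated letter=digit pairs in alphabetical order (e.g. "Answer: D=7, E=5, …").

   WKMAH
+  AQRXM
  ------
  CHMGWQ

Step 1. [col 1: H + M ≡ Q (mod 10)] column 1 (H + M ≡ Q (mod 10), carry-in 0) doesn't pin H yet; pick H=2 and continue, so H=2.
Step 2. [col 1: H + M ≡ Q (mod 10)] column 1 (H + M ≡ Q (mod 10), carry-in 0) doesn't pin Q yet; pick Q=0 and continue ⇒ Q=0.
Step 3. [col 1: H + M ≡ Q (mod 10)] in column 1 we have H+M≡Q with carry-in 0; given H=2, Q=0 and digits 0,2 already taken and all letters distinct, that pins M to 8. So M=8.
Step 4. [col 2: A + X ≡ W (mod 10)] W=9 is one option consistent with column 2 (A + X ≡ W (mod 10), carry-in 1) — take it. So W=9.
Step 5. [col 2: A + X ≡ W (mod 10)] no forcing yet in column 2 (carry-in 1); X=5 is free and consistent — try it, so X=5.
Step 6. [col 2: A + X ≡ W (mod 10)] in column 2 we have A+X≡W with carry-in 1; given X=5, W=9 and digits 0,2,5,8,9 already taken and all letters distinct, that pins A to 3. So A=3.
Step 7. [col 3: M + R ≡ G (mod 10)] column 3: given M=8, carry-in 0, and digits 0,2,3,5,8,9 already taken and all letters distinct, M+R≡G (mod 10) forces R=6, so R=6.
Step 8. [C] adding two 5-digit numbers gives at most 5+1 digits, and here it does — C is that final carry and must be 1, so C=1.
Step 9. [col 3: M + R ≡ G (mod 10)] column 3 reads M+R+carry(0)=G with M=8, R=6; with digits 0,1,2,3,5,6,8,9 already taken and all letters distinct, the only value for G is 4 ⇒ G=4.
Step 10. [col 4: K + Q ≡ M (mod 10)] column 4: given Q=0, M=8, carry-in 1, and digits 0,1,2,3,4,5,6,8,9 already taken and all letters distinct, K+Q≡M (mod 10) forces K=7. So K=7.

Answer: A=3, C=1, G=4, H=2, K=7, M=8, Q=0, R=6, W=9, X=5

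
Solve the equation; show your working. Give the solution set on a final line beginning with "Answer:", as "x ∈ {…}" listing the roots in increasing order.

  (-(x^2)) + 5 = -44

Step 1. [(-(x^2)) + 5 = -44] subtract 5: x sits inside (… + 5) ⇒ sub: -(x^2) = -49.
Step 2. [-(x^2) = -49] leading − — multiply by −1 ⇒ neg: x^2 = 49.
Step 3. [x^2 = 49] LHS squared, RHS 49 ≥ 0: apply √ (±). So sqrt: x = 7 or -7.

Answer: x ∈ {-7, 7}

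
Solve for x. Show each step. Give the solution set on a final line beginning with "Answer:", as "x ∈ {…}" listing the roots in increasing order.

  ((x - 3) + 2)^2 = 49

Step 1. [((x - 3) + 2)^2 = 49] √ both sides: 49 ≥ 0 gives two branches. So sqrt: (x - 3) + 2 = 7 or -7.
Step 2. [(x - 3) + 2 = 7 or -7] +2 is outermost — subtract 2 both sides, so sub: x - 3 = 5 or -9.
Step 3. [x - 3 = 5 or -9] 3 comes off first (add 3). So sub: x = 8 or -6.

Answer: x ∈ {-6, 8}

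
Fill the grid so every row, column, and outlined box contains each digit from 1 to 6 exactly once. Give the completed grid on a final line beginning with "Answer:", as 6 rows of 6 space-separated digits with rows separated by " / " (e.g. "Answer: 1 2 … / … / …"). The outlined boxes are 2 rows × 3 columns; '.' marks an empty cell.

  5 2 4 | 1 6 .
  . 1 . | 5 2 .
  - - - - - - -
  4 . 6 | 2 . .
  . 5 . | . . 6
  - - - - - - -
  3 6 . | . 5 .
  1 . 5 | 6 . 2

Step 1. [r4c4∈{3,4}] in col 4, 3 fits only at r4c4, so r4c4=3.
Step 2. [r5c4∈{4}] r5c4's peers cover all but 4, so r5c4=4.
Step 3. [r3c5∈{1}] only 1 remains possible at r3c5. So r3c5=1.
Step 4. [r4c3∈{1,2}] 1 has one home in row 4: r4c3, so r4c3=1.
Step 5. [r2c6∈{3,4}] across row 2, 4 lands solely at r2c6. So r2c6=4.
Step 6. [r3c2∈{3}] r3c2's peers cover all but 3 ⇒ r3c2=3.
Step 7. [r5c3∈{2}] only 2 remains possible at r5c3. So r5c3=2.
Step 8. [r3c6∈{5}] r3c6 is down to just 5 ⇒ r3c6=5.
Step 9. [r6c5∈{3}] only 3 remains possible at r6c5. So r6c5=3.
Step 10. [r4c5∈{4}] r4c5 is down to just 4 ⇒ r4c5=4.
Step 11. [r1c6∈{3}] r1c6's peers cover all but 3 ⇒ r1c6=3.
Step 12. [r4c1∈{2}] nothing but 2 survives at r4c1, so r4c1=2.
Step 13. [r2c1∈{6}] r2c1's peers cover all but 6. So r2c1=6.
Step 14. [r6c2∈{4}] r6c2 has the single candidate 4 ⇒ r6c2=4.
Step 15. [r2c3∈{3}] nothing but 3 survives at r2c3, so r2c3=3.
Step 16. [r5c6∈{1}] r5c6's peers cover all but 1 ⇒ r5c6=1.

Answer: 5 2 4 1 6 3 / 6 1 3 5 2 4 / 4 3 6 2 1 5 / 2 5 1 3 4 6 / 3 6 2 4 5 1 / 1 4 5 6 3 2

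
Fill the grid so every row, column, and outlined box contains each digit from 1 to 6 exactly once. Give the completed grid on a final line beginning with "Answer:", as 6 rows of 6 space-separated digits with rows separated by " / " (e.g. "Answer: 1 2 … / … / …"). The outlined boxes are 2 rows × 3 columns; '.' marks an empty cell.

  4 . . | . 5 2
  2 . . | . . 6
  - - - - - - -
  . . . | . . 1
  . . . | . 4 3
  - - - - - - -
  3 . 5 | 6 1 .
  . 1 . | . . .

Step 1. [r2c5∈{3}] nothing but 3 survives at r2c5. So r2c5=3.
Step 2. [r3c5∈{2,6}] across col 5, 6 lands solely at r3c5 ⇒ r3c5=6.
Step 3. [r5c2∈{2,4}] in row 5, 2 fits only at r5c2. So r5c2=2.
Step 4. [r3c1∈{5}] r3c1's peers cover all but 5, so r3c1=5.
Step 5. [r6c3∈{4,6}] in box 5, 4 fits only at r6c3, so r6c3=4.
Step 6. [r2c3∈{1}] r2c3's peers cover all but 1 ⇒ r2c3=1.
Step 7. [r3c4∈{2}] r3c4's peers cover all but 2. So r3c4=2.
Step 8. [r4c2∈{6}] r4c2 has the single candidate 6. So r4c2=6.
Step 9. [r3c3∈{3}] only 3 remains possible at r3c3. So r3c3=3.
Step 10. [r6c6∈{5}] nothing but 5 survives at r6c6 ⇒ r6c6=5.
Step 11. [r2c4∈{4}] only 4 remains possible at r2c4. So r2c4=4.
Step 12. [r3c2∈{4}] nothing but 4 survives at r3c2. So r3c2=4.
Step 13. [r4c1∈{1}] r4c1's peers cover all but 1, so r4c1=1.
Step 14. [r6c5∈{2}] nothing but 2 survives at r6c5 ⇒ r6c5=2.
Step 15. [r5c6∈{4}] r5c6 has the single candidate 4, so r5c6=4.
Step 16. [r6c1∈{6}] r6c1's peers cover all but 6. So r6c1=6.
Step 17. [r1c3∈{6}] r1c3 has the single candidate 6. So r1c3=6.
Step 18. [r1c4∈{1}] r1c4 is down to just 1, so r1c4=1.
Step 19. [r2c2∈{5}] r2c2 is down to just 5 ⇒ r2c2=5.
Step 20. [r4c4∈{5}] only 5 remains possible at r4c4. So r4c4=5.
Step 21. [r4c3∈{2}] r4c3's peers cover all but 2. So r4c3=2.
Step 22. [r6c4∈{3}] r6c4 is down to just 3 ⇒ r6c4=3.
Step 23. [r1c2∈{3}] only 3 remains possible at r1c2. So r1c2=3.

Answer: 4 3 6 1 5 2 / 2 5 1 4 3 6 / 5 4 3 2 6 1 / 1 6 2 5 4 3 / 3 2 5 6 1 4 / 6 1 4 3 2 5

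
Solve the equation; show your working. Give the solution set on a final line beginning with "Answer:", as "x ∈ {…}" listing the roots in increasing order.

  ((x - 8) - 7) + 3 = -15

Step 1. [((x - 8) - 7) + 3 = -15] 3 comes off first (subtract 3), so sub: (x - 8) - 7 = -18.
Step 2. [(x - 8) - 7 = -18] add 7: x sits inside (… - 7). So sub: x - 8 = -11.
Step 3. [x - 8 = -11] the outer -8 inverts by adding 8, so sub: x = -3.

Answer: x ∈ {-3}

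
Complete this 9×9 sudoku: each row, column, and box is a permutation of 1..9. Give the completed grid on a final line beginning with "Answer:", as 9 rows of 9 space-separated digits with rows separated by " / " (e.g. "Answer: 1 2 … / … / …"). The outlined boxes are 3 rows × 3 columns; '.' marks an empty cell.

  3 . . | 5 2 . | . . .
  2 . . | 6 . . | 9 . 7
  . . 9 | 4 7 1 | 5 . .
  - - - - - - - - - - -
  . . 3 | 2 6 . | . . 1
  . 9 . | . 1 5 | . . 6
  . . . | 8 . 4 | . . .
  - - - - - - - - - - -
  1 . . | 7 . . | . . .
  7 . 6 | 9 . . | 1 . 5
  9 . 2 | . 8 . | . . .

Step 1. [r9c2∈{3,4,5}] row 9 places 5 nowhere but r9c2 ⇒ r9c2=5.
Step 2. [r6c2∈{1,2,6,7}] r6c2 is the only open cell in col 2 admitting 2, so r6c2=2.
Step 3. [r2c5∈{3}] r2c5 has the single candidate 3 ⇒ r2c5=3.
Step 4. [r4c6∈{7,9}] in col 6, 7 fits only at r4c6, so r4c6=7.
Step 5. [r4c8∈{4,5,8,9}] 9 has one home in row 4: r4c8. So r4c8=9.
Step 6. [r6c9∈{3}] r6c9 is down to just 3. So r6c9=3.
Step 7. [r9c9∈{4}] only 4 remains possible at r9c9, so r9c9=4.
Step 8. [r1c9∈{8}] only 8 remains possible at r1c9, so r1c9=8.
Step 9. [r6c7∈{7}] r6c7 is down to just 7, so r6c7=7.
Step 10. [r3c8∈{2,3,6}] row 3 places 3 nowhere but r3c8 ⇒ r3c8=3.
Step 11. [r4c1∈{4,5,8}] 5 has one home in row 4: r4c1 ⇒ r4c1=5.
Step 12. [r5c1∈{4,8}] in col 1, 4 fits only at r5c1. So r5c1=4.
Step 13. [r4c2∈{8}] nothing but 8 survives at r4c2, so r4c2=8.
Step 14. [r1c2∈{1,4,6,7}] across col 2, 7 lands solely at r1c2 ⇒ r1c2=7.
Step 15. [r8c8∈{2,8}] 8 has one home in row 8: r8c8. So r8c8=8.
Step 16. [r2c2∈{1,4}] 1 has one home in col 2: r2c2, so r2c2=1.
Step 17. [r1c3∈{4}] nothing but 4 survives at r1c3 ⇒ r1c3=4.
Step 18. [r1c7∈{6}] nothing but 6 survives at r1c7, so r1c7=6.
Step 19. [r9c7∈{3}] r9c7 has the single candidate 3. So r9c7=3.
Step 20. [r7c7∈{2}] r7c7 has the single candidate 2 ⇒ r7c7=2.
Step 21. [r9c6∈{6}] r9c6 has the single candidate 6, so r9c6=6.
Step 22. [r7c6∈{3}] r7c6 is down to just 3 ⇒ r7c6=3.
Step 23. [r7c2∈{4}] only 4 remains possible at r7c2, so r7c2=4.
Step 24. [r3c1∈{6,8}] in row 3, 8 fits only at r3c1 ⇒ r3c1=8.
Step 25. [r5c8∈{2}] r5c8 has the single candidate 2, so r5c8=2.
Step 26. [r5c7∈{8}] r5c7 is down to just 8. So r5c7=8.
Step 27. [r1c8∈{1}] r1c8's peers cover all but 1 ⇒ r1c8=1.
Step 28. [r8c6∈{2}] only 2 remains possible at r8c6. So r8c6=2.
Step 29. [r7c3∈{8}] r7c3 has the single candidate 8, so r7c3=8.
Step 30. [r8c5∈{4}] r8c5 is down to just 4 ⇒ r8c5=4.
Step 31. [r6c3∈{1}] r6c3 has the single candidate 1, so r6c3=1.
Step 32. [r6c1∈{6}] only 6 remains possible at r6c1 ⇒ r6c1=6.
Step 33. [r8c2∈{3}] nothing but 3 survives at r8c2, so r8c2=3.
Step 34. [r5c3∈{7}] r5c3 has the single candidate 7. So r5c3=7.
Step 35. [r4c7∈{4}] r4c7 has the single candidate 4, so r4c7=4.
Step 36. [r7c5∈{5}] nothing but 5 survives at r7c5. So r7c5=5.
Step 37. [r2c6∈{8}] r2c6's peers cover all but 8, so r2c6=8.
Step 38. [r7c9∈{9}] only 9 remains possible at r7c9. So r7c9=9.
Step 39. [r3c2∈{6}] r3c2 is down to just 6, so r3c2=6.
Step 40. [r2c3∈{5}] only 5 remains possible at r2c3 ⇒ r2c3=5.
Step 41. [r9c4∈{1}] r9c4 is down to just 1, so r9c4=1.
Step 42. [r6c8∈{5}] r6c8 has the single candidate 5 ⇒ r6c8=5.
Step 43. [r7c8∈{6}] r7c8 has the single candidate 6, so r7c8=6.
Step 44. [r6c5∈{9}] r6c5 is down to just 9. So r6c5=9.
Step 45. [r1c6∈{9}] r1c6's peers cover all but 9 ⇒ r1c6=9.
Step 46. [r3c9∈{2}] r3c9's peers cover all but 2, so r3c9=2.
Step 47. [r2c8∈{4}] r2c8 has the single candidate 4. So r2c8=4.
Step 48. [r9c8∈{7}] only 7 remains possible at r9c8, so r9c8=7.
Step 49. [r5c4∈{3}] r5c4 has the single candidate 3. So r5c4=3.

Answer: 3 7 4 5 2 9 6 1 8 / 2 1 5 6 3 8 9 4 7 / 8 6 9 4 7 1 5 3 2 / 5 8 3 2 6 7 4 9 1 / 4 9 7 3 1 5 8 2 6 / 6 2 1 8 9 4 7 5 3 / 1 4 8 7 5 3 2 6 9 / 7 3 6 9 4 2 1 8 5 / 9 5 2 1 8 6 3 7 4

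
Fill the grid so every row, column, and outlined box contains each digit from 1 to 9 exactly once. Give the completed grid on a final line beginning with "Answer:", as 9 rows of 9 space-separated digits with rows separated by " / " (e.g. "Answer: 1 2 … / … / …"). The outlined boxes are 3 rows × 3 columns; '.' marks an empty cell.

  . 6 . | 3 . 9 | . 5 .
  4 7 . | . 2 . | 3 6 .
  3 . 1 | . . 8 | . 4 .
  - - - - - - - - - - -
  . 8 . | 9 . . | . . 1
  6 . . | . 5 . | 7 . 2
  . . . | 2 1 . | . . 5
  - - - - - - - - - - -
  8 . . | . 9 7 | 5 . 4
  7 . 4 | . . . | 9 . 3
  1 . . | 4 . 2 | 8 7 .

Step 1. [r4c5∈{3,4,6,7}] across box 5, 7 lands solely at r4c5 ⇒ r4c5=7.
Step 2. [r6c1∈{9}] only 9 remains possible at r6c1 ⇒ r6c1=9.
Step 3. [r5c3∈{3}] nothing but 3 survives at r5c3, so r5c3=3.
Step 4. [r1c1∈{2}] r1c1 has the single candidate 2 ⇒ r1c1=2.
Step 5. [r5c6∈{4}] r5c6 is down to just 4. So r5c6=4.
Step 6. [r3c5∈{6}] r3c5 has the single candidate 6 ⇒ r3c5=6.
Step 7. [r6c8∈{3,8}] row 6 places 8 nowhere but r6c8, so r6c8=8.
Step 8. [r4c7∈{4,6}] across row 4, 4 lands solely at r4c7. So r4c7=4.
Step 9. [r4c6∈{3,6}] across row 4, 6 lands solely at r4c6, so r4c6=6.
Step 10. [r8c4∈{1,5,6,8}] in row 8, 6 fits only at r8c4 ⇒ r8c4=6.
Step 11. [r7c4∈{1}] r7c4 has the single candidate 1, so r7c4=1.
Step 12. [r7c8∈{2}] r7c8's peers cover all but 2 ⇒ r7c8=2.
Step 13. [r2c4∈{5}] nothing but 5 survives at r2c4 ⇒ r2c4=5.
Step 14. [r3c2∈{5,9}] row 3 places 5 nowhere but r3c2. So r3c2=5.
Step 15. [r2c3∈{8,9}] 9 has one home in box 1: r2c3 ⇒ r2c3=9.
Step 16. [r1c9∈{7,8}] row 1 places 7 nowhere but r1c9 ⇒ r1c9=7.
Step 17. [r9c3∈{5,6}] in row 9, 5 fits only at r9c3, so r9c3=5.
Step 18. [r9c2∈{3,9}] row 9 places 9 nowhere but r9c2 ⇒ r9c2=9.
Step 19. [r9c9∈{6}] r9c9 has the single candidate 6 ⇒ r9c9=6.
Step 20. [r5c2∈{1}] r5c2 is down to just 1, so r5c2=1.
Step 21. [r1c7∈{1}] r1c7's peers cover all but 1. So r1c7=1.
Step 22. [r3c7∈{2}] only 2 remains possible at r3c7. So r3c7=2.
Step 23. [r6c6∈{3}] r6c6 is down to just 3, so r6c6=3.
Step 24. [r1c3∈{8}] r1c3's peers cover all but 8 ⇒ r1c3=8.
Step 25. [r5c8∈{9}] r5c8 has the single candidate 9, so r5c8=9.
Step 26. [r2c9∈{8}] r2c9 is down to just 8 ⇒ r2c9=8.
Step 27. [r5c4∈{8}] r5c4's peers cover all but 8. So r5c4=8.
Step 28. [r6c2∈{4}] only 4 remains possible at r6c2 ⇒ r6c2=4.
Step 29. [r8c5∈{8}] r8c5 is down to just 8, so r8c5=8.
Step 30. [r8c6∈{5}] r8c6 is down to just 5. So r8c6=5.
Step 31. [r9c5∈{3}] r9c5 is down to just 3, so r9c5=3.
Step 32. [r4c3∈{2}] r4c3 has the single candidate 2, so r4c3=2.
Step 33. [r4c1∈{5}] r4c1 is down to just 5, so r4c1=5.
Step 34. [r2c6∈{1}] r2c6 has the single candidate 1. So r2c6=1.
Step 35. [r7c2∈{3}] r7c2's peers cover all but 3 ⇒ r7c2=3.
Step 36. [r8c8∈{1}] r8c8 is down to just 1. So r8c8=1.
Step 37. [r6c3∈{7}] only 7 remains possible at r6c3, so r6c3=7.
Step 38. [r6c7∈{6}] r6c7 has the single candidate 6, so r6c7=6.
Step 39. [r4c8∈{3}] r4c8 has the single candidate 3, so r4c8=3.
Step 40. [r7c3∈{6}] r7c3's peers cover all but 6 ⇒ r7c3=6.
Step 41. [r1c5∈{4}] r1c5 has the single candidate 4. So r1c5=4.
Step 42. [r3c4∈{7}] only 7 remains possible at r3c4 ⇒ r3c4=7.
Step 43. [r8c2∈{2}] nothing but 2 survives at r8c2 ⇒ r8c2=2.
Step 44. [r3c9∈{9}] nothing but 9 survives at r3c9 ⇒ r3c9=9.

Answer: 2 6 8 3 4 9 1 5 7 / 4 7 9 5 2 1 3 6 8 / 3 5 1 7 6 8 2 4 9 / 5 8 2 9 7 6 4 3 1 / 6 1 3 8 5 4 7 9 2 / 9 4 7 2 1 3 6 8 5 / 8 3 6 1 9 7 5 2 4 / 7 2 4 6 8 5 9 1 3 / 1 9 5 4 3 2 8 7 6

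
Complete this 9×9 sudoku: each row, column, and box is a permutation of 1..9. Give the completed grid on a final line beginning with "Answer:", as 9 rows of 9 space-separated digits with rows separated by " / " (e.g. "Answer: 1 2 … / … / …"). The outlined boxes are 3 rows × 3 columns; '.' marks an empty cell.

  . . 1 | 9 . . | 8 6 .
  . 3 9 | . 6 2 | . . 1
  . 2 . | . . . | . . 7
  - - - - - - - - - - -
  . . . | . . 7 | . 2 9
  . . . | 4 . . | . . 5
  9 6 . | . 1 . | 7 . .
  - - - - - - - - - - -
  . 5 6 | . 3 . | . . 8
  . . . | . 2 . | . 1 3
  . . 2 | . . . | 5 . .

Step 1. [r2c7∈{4}] nothing but 4 survives at r2c7 ⇒ r2c7=4.
Step 2. [r9c1∈{1,3,4,7,8}] across row 9, 3 lands solely at r9c1, so r9c1=3.
Step 3. [r1c6∈{3,4,5}] row 1 places 3 nowhere but r1c6, so r1c6=3.
Step 4. [r9c9∈{4,6}] col 9 places 6 nowhere but r9c9 ⇒ r9c9=6.
Step 5. [r8c7∈{9}] r8c7 is down to just 9, so r8c7=9.
Step 6. [r9c2∈{1,4,7,8,9}] across col 2, 9 lands solely at r9c2 ⇒ r9c2=9.
Step 7. [r7c1∈{1,4,7}] across box 7, 1 lands solely at r7c1 ⇒ r7c1=1.
Step 8. [r7c4∈{7}] only 7 remains possible at r7c4. So r7c4=7.
Step 9. [r2c1∈{5,7,8}] row 2 places 7 nowhere but r2c1. So r2c1=7.
Step 10. [r2c4∈{5,8}] across row 2, 8 lands solely at r2c4, so r2c4=8.
Step 11. [r1c2∈{4}] r1c2's peers cover all but 4 ⇒ r1c2=4.
Step 12. [r1c1∈{5}] r1c1 is down to just 5, so r1c1=5.
Step 13. [r3c3∈{8}] nothing but 8 survives at r3c3. So r3c3=8.
Step 14. [r3c7∈{3}] nothing but 3 survives at r3c7. So r3c7=3.
Step 15. [r7c8∈{4}] r7c8 is down to just 4, so r7c8=4.
Step 16. [r6c4∈{2,3,5}] in row 6, 2 fits only at r6c4 ⇒ r6c4=2.
Step 17. [r4c4∈{3,5,6}] in col 4, 3 fits only at r4c4 ⇒ r4c4=3.
Step 18. [r5c6∈{6,8,9}] across box 5, 6 lands solely at r5c6, so r5c6=6.
Step 19. [r9c4∈{1}] r9c4 has the single candidate 1, so r9c4=1.
Step 20. [r3c4∈{5}] r3c4 has the single candidate 5, so r3c4=5.
Step 21. [r4c5∈{5,8}] in col 5, 5 fits only at r4c5 ⇒ r4c5=5.
Step 22. [r6c6∈{8}] nothing but 8 survives at r6c6. So r6c6=8.
Step 23. [r9c6∈{4}] nothing but 4 survives at r9c6. So r9c6=4.
Step 24. [r5c8∈{3,8}] col 8 places 8 nowhere but r5c8. So r5c8=8.
Step 25. [r4c3∈{4}] nothing but 4 survives at r4c3, so r4c3=4.
Step 26. [r5c7∈{1}] nothing but 1 survives at r5c7 ⇒ r5c7=1.
Step 27. [r5c3∈{3,7}] row 5 places 3 nowhere but r5c3 ⇒ r5c3=3.
Step 28. [r4c1∈{8}] r4c1's peers cover all but 8. So r4c1=8.
Step 29. [r8c2∈{7,8}] 8 has one home in row 8: r8c2. So r8c2=8.
Step 30. [r8c6∈{5}] r8c6's peers cover all but 5 ⇒ r8c6=5.
Step 31. [r7c7∈{2}] nothing but 2 survives at r7c7, so r7c7=2.
Step 32. [r9c8∈{7}] r9c8's peers cover all but 7, so r9c8=7.
Step 33. [r5c5∈{9}] nothing but 9 survives at r5c5, so r5c5=9.
Step 34. [r7c6∈{9}] r7c6's peers cover all but 9, so r7c6=9.
Step 35. [r4c7∈{6}] r4c7 is down to just 6 ⇒ r4c7=6.
Step 36. [r6c9∈{4}] r6c9's peers cover all but 4 ⇒ r6c9=4.
Step 37. [r1c9∈{2}] r1c9 has the single candidate 2. So r1c9=2.
Step 38. [r8c1∈{4}] nothing but 4 survives at r8c1 ⇒ r8c1=4.
Step 39. [r9c5∈{8}] r9c5 has the single candidate 8. So r9c5=8.
Step 40. [r4c2∈{1}] r4c2 has the single candidate 1, so r4c2=1.
Step 41. [r3c8∈{9}] nothing but 9 survives at r3c8 ⇒ r3c8=9.
Step 42. [r3c1∈{6}] r3c1 is down to just 6 ⇒ r3c1=6.
Step 43. [r5c2∈{7}] nothing but 7 survives at r5c2 ⇒ r5c2=7.
Step 44. [r3c6∈{1}] only 1 remains possible at r3c6, so r3c6=1.
Step 45. [r2c8∈{5}] r2c8's peers cover all but 5. So r2c8=5.
Step 46. [r5c1∈{2}] r5c1 has the single candidate 2 ⇒ r5c1=2.
Step 47. [r6c3∈{5}] r6c3 has the single candidate 5 ⇒ r6c3=5.
Step 48. [r3c5∈{4}] r3c5 has the single candidate 4. So r3c5=4.
Step 49. [r6c8∈{3}] r6c8 is down to just 3. So r6c8=3.
Step 50. [r1c5∈{7}] r1c5 has the single candidate 7, so r1c5=7.
Step 51. [r8c3∈{7}] nothing but 7 survives at r8c3. So r8c3=7.
Step 52. [r8c4∈{6}] r8c4's peers cover all but 6, so r8c4=6.

Answer: 5 4 1 9 7 3 8 6 2 / 7 3 9 8 6 2 4 5 1 / 6 2 8 5 4 1 3 9 7 / 8 1 4 3 5 7 6 2 9 / 2 7 3 4 9 6 1 8 5 / 9 6 5 2 1 8 7 3 4 / 1 5 6 7 3 9 2 4 8 / 4 8 7 6 2 5 9 1 3 / 3 9 2 1 8 4 5 7 6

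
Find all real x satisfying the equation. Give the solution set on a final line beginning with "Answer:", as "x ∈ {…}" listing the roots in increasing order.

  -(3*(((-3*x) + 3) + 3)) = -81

Step 1. [-(3*(((-3*x) + 3) + 3)) = -81] leading − — multiply by −1 ⇒ neg: 3*(((-3*x) + 3) + 3) = 81.
Step 2. [3*(((-3*x) + 3) + 3) = 81] 3·(inner) — divide through by 3, so div: ((-3*x) + 3) + 3 = 27.
Step 3. [((-3*x) + 3) + 3 = 27] subtract 3: x sits inside (… + 3), so sub: (-3*x) + 3 = 24.
Step 4. [(-3*x) + 3 = 24] -3 divides every term; factor it out ⇒ factor: x - 1 = -8.
Step 5. [x - 1 = -8] the outer -1 inverts by adding 1. So sub: x = -7.

Answer: x ∈ {-7}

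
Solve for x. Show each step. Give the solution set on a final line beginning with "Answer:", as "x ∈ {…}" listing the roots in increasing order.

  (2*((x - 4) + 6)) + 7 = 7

Step 1. [(2*((x - 4) + 6)) + 7 = 7] +7 is outermost — subtract 7 both sides. So sub: 2*((x - 4) + 6) = 0.
Step 2. [2*((x - 4) + 6) = 0] 2 out front; divide by 2 ⇒ div: (x - 4) + 6 = 0.
Step 3. [(x - 4) + 6 = 0] subtract 6: x sits inside (… + 6). So sub: x - 4 = -6.
Step 4. [x - 4 = -6] -4 is outermost — add 4 both sides ⇒ sub: x = -2.

Answer: x ∈ {-2}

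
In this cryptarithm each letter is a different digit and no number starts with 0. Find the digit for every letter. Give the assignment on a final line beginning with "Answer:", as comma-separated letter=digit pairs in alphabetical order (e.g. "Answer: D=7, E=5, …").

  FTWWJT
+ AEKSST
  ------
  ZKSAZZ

Step 1. [col 1: T + T ≡ Z (mod 10)] T=9 is one option consistent with column 1 (T + T ≡ Z (mod 10), carry-in 0) — take it. So T=9.
Step 2. [col 1: T + T ≡ Z (mod 10)] from column 1 (T=9, carry-in 0, digits 9 already taken and all letters distinct): Z must equal 8 ⇒ Z=8.
Step 3. [col 2: J + S ≡ Z (mod 10)] J=0 is one option consistent with column 2 (J + S ≡ Z (mod 10), carry-in 1) — take it, so J=0.
Step 4. [col 2: J + S ≡ Z (mod 10)] from column 2 (J=0, Z=8, carry-in 1, digits 0,8,9 already taken and all letters distinct): S must equal 7, so S=7.
Step 5. [col 3: W + S ≡ A (mod 10)] A=1 is one option consistent with column 3 (W + S ≡ A (mod 10), carry-in 0) — take it. So A=1.
Step 6. [col 3: W + S ≡ A (mod 10)] from column 3 (S=7, A=1, carry-in 0, digits 0,1,7,8,9 already taken and all letters distinct): W must equal 4 ⇒ W=4.
Step 7. [col 4: W + K ≡ S (mod 10)] column 4: given W=4, S=7, carry-in 1, and digits 0,1,4,7,8,9 already taken and all letters distinct, W+K≡S (mod 10) forces K=2 ⇒ K=2.
Step 8. [col 5: T + E ≡ K (mod 10)] from column 5 (T=9, K=2, carry-in 0, digits 0,1,2,4,7,8,9 already taken and all letters distinct): E must equal 3. So E=3.
Step 9. [col 6: F + A ≡ Z (mod 10)] from column 6 (A=1, Z=8, carry-in 1, digits 0,1,2,3,4,7,8,9 already taken and all letters distinct): F must equal 6. So F=6.

Answer: A=1, E=3, F=6, J=0, K=2, S=7, T=9, W=4, Z=8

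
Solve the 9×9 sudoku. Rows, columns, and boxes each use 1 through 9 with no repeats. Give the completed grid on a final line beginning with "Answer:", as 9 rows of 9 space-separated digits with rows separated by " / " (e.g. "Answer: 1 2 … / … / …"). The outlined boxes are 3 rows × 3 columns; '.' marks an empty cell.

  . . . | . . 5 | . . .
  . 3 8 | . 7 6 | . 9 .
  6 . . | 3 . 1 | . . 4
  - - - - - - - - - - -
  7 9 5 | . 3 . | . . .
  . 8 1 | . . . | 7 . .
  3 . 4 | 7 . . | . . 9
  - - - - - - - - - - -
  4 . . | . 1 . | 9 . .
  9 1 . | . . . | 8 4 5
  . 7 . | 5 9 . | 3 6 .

Step 1. [r5c1∈{2}] r5c1's peers cover all but 2 ⇒ r5c1=2.
Step 2. [r4c4∈{1,2,4,6,8}] in col 4, 1 fits only at r4c4 ⇒ r4c4=1.
Step 3. [r9c3∈{2}] r9c3's peers cover all but 2, so r9c3=2.
Step 4. [r1c4∈{2,4,8,9}] r1c4 is the only open cell in box 2 admitting 9, so r1c4=9.
Step 5. [r1c1∈{1}] r1c1's peers cover all but 1, so r1c1=1.
Step 6. [r7c4∈{2,6,8}] 8 has one home in col 4: r7c4, so r7c4=8.
Step 7. [r6c8∈{1,2,5,8}] r6c8 is the only open cell in col 8 admitting 1. So r6c8=1.
Step 8. [r2c4∈{2,4}] across row 2, 4 lands solely at r2c4 ⇒ r2c4=4.
Step 9. [r8c4∈{2,6}] across col 4, 2 lands solely at r8c4 ⇒ r8c4=2.
Step 10. [r5c5∈{4,5,6}] in col 5, 4 fits only at r5c5 ⇒ r5c5=4.
Step 11. [r6c5∈{2,5,6,8}] col 5 places 5 nowhere but r6c5 ⇒ r6c5=5.
Step 12. [r1c3∈{7}] r1c3 has the single candidate 7, so r1c3=7.
Step 13. [r3c8∈{2,5,7,8}] row 3 places 7 nowhere but r3c8, so r3c8=7.
Step 14. [r7c8∈{2}] r7c8's peers cover all but 2, so r7c8=2.
Step 15. [r4c8∈{8}] r4c8 is down to just 8 ⇒ r4c8=8.
Step 16. [r1c9∈{2,3,6,8}] across col 9, 8 lands solely at r1c9, so r1c9=8.
Step 17. [r2c7∈{1,2,5}] 1 has one home in col 7: r2c7, so r2c7=1.
Step 18. [r1c7∈{2,6}] in row 1, 6 fits only at r1c7, so r1c7=6.
Step 19. [r6c7∈{2}] nothing but 2 survives at r6c7, so r6c7=2.
Step 20. [r5c9∈{3,6}] in col 9, 3 fits only at r5c9. So r5c9=3.
Step 21. [r7c2∈{5,6}] row 7 places 5 nowhere but r7c2, so r7c2=5.
Step 22. [r7c3∈{3,6}] row 7 places 6 nowhere but r7c3. So r7c3=6.
Step 23. [r7c6∈{3,7}] in row 7, 3 fits only at r7c6 ⇒ r7c6=3.
Step 24. [r1c5∈{2}] r1c5 has the single candidate 2 ⇒ r1c5=2.
Step 25. [r5c6∈{9}] r5c6 is down to just 9, so r5c6=9.
Step 26. [r8c3∈{3}] only 3 remains possible at r8c3, so r8c3=3.
Step 27. [r8c5∈{6}] r8c5's peers cover all but 6. So r8c5=6.
Step 28. [r3c5∈{8}] r3c5 is down to just 8 ⇒ r3c5=8.
Step 29. [r6c6∈{8}] r6c6's peers cover all but 8 ⇒ r6c6=8.
Step 30. [r9c9∈{1}] nothing but 1 survives at r9c9. So r9c9=1.
Step 31. [r5c4∈{6}] r5c4 has the single candidate 6 ⇒ r5c4=6.
Step 32. [r2c9∈{2}] nothing but 2 survives at r2c9, so r2c9=2.
Step 33. [r4c7∈{4}] nothing but 4 survives at r4c7. So r4c7=4.
Step 34. [r4c9∈{6}] r4c9 is down to just 6, so r4c9=6.
Step 35. [r7c9∈{7}] r7c9 has the single candidate 7, so r7c9=7.
Step 36. [r3c3∈{9}] nothing but 9 survives at r3c3 ⇒ r3c3=9.
Step 37. [r1c2∈{4}] r1c2 has the single candidate 4 ⇒ r1c2=4.
Step 38. [r5c8∈{5}] only 5 remains possible at r5c8, so r5c8=5.
Step 39. [r1c8∈{3}] r1c8 has the single candidate 3 ⇒ r1c8=3.
Step 40. [r2c1∈{5}] only 5 remains possible at r2c1, so r2c1=5.
Step 41. [r9c6∈{4}] r9c6 has the single candidate 4. So r9c6=4.
Step 42. [r6c2∈{6}] nothing but 6 survives at r6c2 ⇒ r6c2=6.
Step 43. [r8c6∈{7}] r8c6 is down to just 7 ⇒ r8c6=7.
Step 44. [r4c6∈{2}] nothing but 2 survives at r4c6 ⇒ r4c6=2.
Step 45. [r9c1∈{8}] r9c1 has the single candidate 8. So r9c1=8.
Step 46. [r3c2∈{2}] r3c2 is down to just 2 ⇒ r3c2=2.
Step 47. [r3c7∈{5}] r3c7 has the single candidate 5, so r3c7=5.

Answer: 1 4 7 9 2 5 6 3 8 / 5 3 8 4 7 6 1 9 2 / 6 2 9 3 8 1 5 7 4 / 7 9 5 1 3 2 4 8 6 / 2 8 1 6 4 9 7 5 3 / 3 6 4 7 5 8 2 1 9 / 4 5 6 8 1 3 9 2 7 / 9 1 3 2 6 7 8 4 5 / 8 7 2 5 9 4 3 6 1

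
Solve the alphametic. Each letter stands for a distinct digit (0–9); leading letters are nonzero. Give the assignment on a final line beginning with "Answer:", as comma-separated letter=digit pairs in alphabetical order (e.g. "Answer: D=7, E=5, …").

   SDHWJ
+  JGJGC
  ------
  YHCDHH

Step 1. [col 1: J + C ≡ H (mod 10)] several values work for H in column 1 (J + C ≡ H (mod 10), carry-in 0); try H=0. So H=0.
Step 2. [Y] the sum has 6 digits but both addends have 5; that extra leading digit Y is the final carry, namely 1. So Y=1.
Step 3. [col 1: J + C ≡ H (mod 10)] no forcing yet in column 1 (carry-in 0); J=7 is free and consistent — try it. So J=7.
Step 4. [col 1: J + C ≡ H (mod 10)] column 1: given J=7, H=0, carry-in 0, and digits 0,1,7 already taken and all letters distinct, J+C≡H (mod 10) forces C=3 ⇒ C=3.
Step 5. [col 2: W + G ≡ H (mod 10)] several values work for G in column 2 (W + G ≡ H (mod 10), carry-in 1); try G=5 ⇒ G=5.
Step 6. [col 2: W + G ≡ H (mod 10)] column 2: given G=5, H=0, carry-in 1, and digits 0,1,3,5,7 already taken and all letters distinct, W+G≡H (mod 10) forces W=4. So W=4.
Step 7. [col 3: H + J ≡ D (mod 10)] column 3: given H=0, J=7, carry-in 1, and digits 0,1,3,4,5,7 already taken and all letters distinct, H+J≡D (mod 10) forces D=8 ⇒ D=8.
Step 8. [col 5: S + J ≡ H (mod 10)] column 5: given J=7, H=0, carry-in 1, and digits 0,1,3,4,5,7,8 already taken and all letters distinct, S+J≡H (mod 10) forces S=2. So S=2.

Answer: C=3, D=8, G=5, H=0, J=7, S=2, W=4, Y=1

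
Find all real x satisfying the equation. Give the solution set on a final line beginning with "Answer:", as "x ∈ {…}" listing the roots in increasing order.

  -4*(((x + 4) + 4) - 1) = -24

Step 1. [-4*(((x + 4) + 4) - 1) = -24] divide by the outer -4, so div: ((x + 4) + 4) - 1 = 6.
Step 2. [((x + 4) + 4) - 1 = 6] 1 comes off first (add 1) ⇒ sub: (x + 4) + 4 = 7.
Step 3. [(x + 4) + 4 = 7] 4 comes off first (subtract 4), so sub: x + 4 = 3.
Step 4. [x + 4 = 3] 4 comes off first (subtract 4) ⇒ sub: x = -1.

Answer: x ∈ {-1}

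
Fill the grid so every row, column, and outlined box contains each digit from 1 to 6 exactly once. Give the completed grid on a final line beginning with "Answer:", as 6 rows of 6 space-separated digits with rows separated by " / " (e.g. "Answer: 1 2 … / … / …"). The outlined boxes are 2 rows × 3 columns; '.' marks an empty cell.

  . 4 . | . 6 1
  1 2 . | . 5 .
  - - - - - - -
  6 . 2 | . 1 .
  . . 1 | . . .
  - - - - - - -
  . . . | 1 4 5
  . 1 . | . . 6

Step 1. [r4c1∈{3,4,5}] 4 has one home in box 3: r4c1 ⇒ r4c1=4.
Step 2. [r4c4∈{2,3,5,6}] r4c4 is the only open cell in row 4 admitting 6 ⇒ r4c4=6.
Step 3. [r3c4∈{3,4,5}] r3c4 is the only open cell in col 4 admitting 5. So r3c4=5.
Step 4. [r3c2∈{3}] r3c2 is down to just 3, so r3c2=3.
Step 5. [r4c6∈{2,3}] r4c6 is the only open cell in col 6 admitting 2. So r4c6=2.
Step 6. [r2c6∈{3,4}] in col 6, 3 fits only at r2c6. So r2c6=3.
Step 7. [r6c4∈{2,3}] 3 has one home in col 4: r6c4 ⇒ r6c4=3.
Step 8. [r5c1∈{2,3}] across row 5, 2 lands solely at r5c1, so r5c1=2.
Step 9. [r1c1∈{3,5}] in col 1, 3 fits only at r1c1 ⇒ r1c1=3.
Step 10. [r1c3∈{5}] r1c3 is down to just 5, so r1c3=5.
Step 11. [r5c2∈{6}] r5c2 has the single candidate 6, so r5c2=6.
Step 12. [r6c5∈{2}] r6c5 has the single candidate 2 ⇒ r6c5=2.
Step 13. [r3c6∈{4}] r3c6's peers cover all but 4 ⇒ r3c6=4.
Step 14. [r4c5∈{3}] r4c5 is down to just 3 ⇒ r4c5=3.
Step 15. [r4c2∈{5}] r4c2's peers cover all but 5, so r4c2=5.
Step 16. [r6c3∈{4}] nothing but 4 survives at r6c3 ⇒ r6c3=4.
Step 17. [r2c4∈{4}] nothing but 4 survives at r2c4, so r2c4=4.
Step 18. [r5c3∈{3}] only 3 remains possible at r5c3 ⇒ r5c3=3.
Step 19. [r6c1∈{5}] only 5 remains possible at r6c1 ⇒ r6c1=5.
Step 20. [r2c3∈{6}] only 6 remains possible at r2c3 ⇒ r2c3=6.
Step 21. [r1c4∈{2}] r1c4 is down to just 2, so r1c4=2.

Answer: 3 4 5 2 6 1 / 1 2 6 4 5 3 / 6 3 2 5 1 4 / 4 5 1 6 3 2 / 2 6 3 1 4 5 / 5 1 4 3 2 6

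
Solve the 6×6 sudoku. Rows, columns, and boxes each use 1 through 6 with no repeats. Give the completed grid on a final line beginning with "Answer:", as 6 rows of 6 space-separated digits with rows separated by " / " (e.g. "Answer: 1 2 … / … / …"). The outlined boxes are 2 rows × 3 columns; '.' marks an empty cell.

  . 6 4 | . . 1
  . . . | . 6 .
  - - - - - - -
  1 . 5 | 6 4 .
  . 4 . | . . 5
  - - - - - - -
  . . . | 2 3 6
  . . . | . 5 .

Step 1. [r5c3∈{1}] only 1 remains possible at r5c3, so r5c3=1.
Step 2. [r6c6∈{4}] only 4 remains possible at r6c6. So r6c6=4.
Step 3. [r2c2∈{1,2,3,5}] row 2 places 1 nowhere but r2c2. So r2c2=1.
Step 4. [r1c5∈{2}] r1c5's peers cover all but 2. So r1c5=2.
Step 5. [r2c6∈{3}] r2c6's peers cover all but 3 ⇒ r2c6=3.
Step 6. [r3c2∈{2,3}] 3 has one home in row 3: r3c2 ⇒ r3c2=3.
Step 7. [r2c3∈{2}] r2c3 is down to just 2. So r2c3=2.
Step 8. [r2c1∈{5}] only 5 remains possible at r2c1 ⇒ r2c1=5.
Step 9. [r6c3∈{3,6}] r6c3 is the only open cell in col 3 admitting 3, so r6c3=3.
Step 10. [r6c1∈{2,6}] row 6 places 6 nowhere but r6c1, so r6c1=6.
Step 11. [r6c4∈{1}] only 1 remains possible at r6c4. So r6c4=1.
Step 12. [r5c1∈{4}] r5c1's peers cover all but 4, so r5c1=4.
Step 13. [r5c2∈{5}] nothing but 5 survives at r5c2 ⇒ r5c2=5.
Step 14. [r6c2∈{2}] r6c2's peers cover all but 2. So r6c2=2.
Step 15. [r1c1∈{3}] r1c1 has the single candidate 3, so r1c1=3.
Step 16. [r3c6∈{2}] r3c6 is down to just 2, so r3c6=2.
Step 17. [r4c1∈{2}] nothing but 2 survives at r4c1 ⇒ r4c1=2.
Step 18. [r2c4∈{4}] r2c4 is down to just 4 ⇒ r2c4=4.
Step 19. [r4c3∈{6}] r4c3 is down to just 6. So r4c3=6.
Step 20. [r4c4∈{3}] r4c4 has the single candidate 3. So r4c4=3.
Step 21. [r4c5∈{1}] r4c5's peers cover all but 1, so r4c5=1.
Step 22. [r1c4∈{5}] r1c4's peers cover all but 5, so r1c4=5.

Answer: 3 6 4 5 2 1 / 5 1 2 4 6 3 / 1 3 5 6 4 2 / 2 4 6 3 1 5 / 4 5 1 2 3 6 / 6 2 3 1 5 4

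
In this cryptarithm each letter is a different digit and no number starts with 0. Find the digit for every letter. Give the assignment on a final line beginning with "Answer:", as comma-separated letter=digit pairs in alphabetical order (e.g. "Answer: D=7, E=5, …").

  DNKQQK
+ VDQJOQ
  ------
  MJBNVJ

Step 1. [col 1: K + Q ≡ J (mod 10)] no forcing yet in column 1 (carry-in 0); K=2 is free and consistent — try it. So K=2.
Step 2. [col 1: K + Q ≡ J (mod 10)] no forcing yet in column 1 (carry-in 0); Q=4 is free and consistent — try it, so Q=4.
Step 3. [col 1: K + Q ≡ J (mod 10)] in column 1 we have K+Q≡J with carry-in 0; given K=2, Q=4 and digits 2,4 already taken and all letters distinct, that pins J to 6, so J=6.
Step 4. [col 2: Q + O ≡ V (mod 10)] O=9 is one option consistent with column 2 (Q + O ≡ V (mod 10), carry-in 0) — take it, so O=9.
Step 5. [col 2: Q + O ≡ V (mod 10)] column 2: given Q=4, O=9, carry-in 0, and digits 2,4,6,9 already taken and all letters distinct, Q+O≡V (mod 10) forces V=3. So V=3.
Step 6. [col 3: Q + J ≡ N (mod 10)] column 3 reads Q+J+carry(1)=N with Q=4, J=6; with digits 2,3,4,6,9 already taken and all letters distinct, the only value for N is 1 ⇒ N=1.
Step 7. [col 4: K + Q ≡ B (mod 10)] column 4: given K=2, Q=4, carry-in 1, and digits 1,2,3,4,6,9 already taken and all letters distinct, K+Q≡B (mod 10) forces B=7, so B=7.
Step 8. [col 5: N + D ≡ J (mod 10)] column 5 reads N+D+carry(0)=J with N=1, J=6; with digits 1,2,3,4,6,7,9 already taken and all letters distinct, the only value for D is 5. So D=5.
Step 9. [col 6: D + V ≡ M (mod 10)] in column 6 we have D+V≡M with carry-in 0; given D=5, V=3 and digits 1,2,3,4,5,6,7,9 already taken and all letters distinct, that pins M to 8 ⇒ M=8.

Answer: B=7, D=5, J=6, K=2, M=8, N=1, O=9, Q=4, V=3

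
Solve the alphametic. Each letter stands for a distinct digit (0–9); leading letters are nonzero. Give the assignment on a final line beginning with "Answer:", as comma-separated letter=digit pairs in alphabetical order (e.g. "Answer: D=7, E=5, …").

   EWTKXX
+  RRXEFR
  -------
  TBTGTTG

Step 1. [col 1: X + R ≡ G (mod 10)] column 1 (X + R ≡ G (mod 10), carry-in 0) doesn't pin R yet; pick R=2 and continue ⇒ R=2.
Step 2. [T] the sum has 7 digits but both addends have 6; that extra leading digit T is the final carry, namely 1, so T=1.
Step 3. [col 1: X + R ≡ G (mod 10)] several values work for G in column 1 (X + R ≡ G (mod 10), carry-in 0); try G=8. So G=8.
Step 4. [col 1: X + R ≡ G (mod 10)] in column 1 we have X+R≡G with carry-in 0; given R=2, G=8 and digits 1,2,8 already taken and all letters distinct, that pins X to 6, so X=6.
Step 5. [col 2: X + F ≡ T (mod 10)] column 2: given X=6, T=1, carry-in 0, and digits 1,2,6,8 already taken and all letters distinct, X+F≡T (mod 10) forces F=5, so F=5.
Step 6. [col 3: K + E ≡ T (mod 10)] K=3 is one option consistent with column 3 (K + E ≡ T (mod 10), carry-in 1) — take it, so K=3.
Step 7. [col 3: K + E ≡ T (mod 10)] from column 3 (K=3, T=1, carry-in 1, digits 1,2,3,5,6,8 already taken and all letters distinct): E must equal 7. So E=7.
Step 8. [col 5: W + R ≡ T (mod 10)] column 5 reads W+R+carry(0)=T with R=2, T=1; with digits 1,2,3,5,6,7,8 already taken and all letters distinct, the only value for W is 9. So W=9.
Step 9. [col 6: E + R ≡ B (mod 10)] column 6 reads E+R+carry(1)=B with E=7, R=2; with digits 1,2,3,5,6,7,8,9 already taken and all letters distinct, the only value for B is 0 ⇒ B=0.

Answer: B=0, E=7, F=5, G=8, K=3, R=2, T=1, W=9, X=6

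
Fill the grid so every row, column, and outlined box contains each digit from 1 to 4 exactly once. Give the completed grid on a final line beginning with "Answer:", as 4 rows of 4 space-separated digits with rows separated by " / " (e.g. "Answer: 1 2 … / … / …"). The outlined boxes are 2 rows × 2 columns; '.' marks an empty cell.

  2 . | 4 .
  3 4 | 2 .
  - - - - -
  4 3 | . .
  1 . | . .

Step 1. [r3c4∈{1,2}] row 3 places 2 nowhere but r3c4, so r3c4=2.
Step 2. [r1c4∈{1,3}] across row 1, 3 lands solely at r1c4. So r1c4=3.
Step 3. [r1c2∈{1}] nothing but 1 survives at r1c2 ⇒ r1c2=1.
Step 4. [r4c3∈{3}] r4c3 is down to just 3 ⇒ r4c3=3.
Step 5. [r4c4∈{4}] r4c4 is down to just 4. So r4c4=4.
Step 6. [r4c2∈{2}] r4c2 has the single candidate 2, so r4c2=2.
Step 7. [r2c4∈{1}] nothing but 1 survives at r2c4 ⇒ r2c4=1.
Step 8. [r3c3∈{1}] r3c3's peers cover all but 1 ⇒ r3c3=1.

Answer: 2 1 4 3 / 3 4 2 1 / 4 3 1 2 / 1 2 3 4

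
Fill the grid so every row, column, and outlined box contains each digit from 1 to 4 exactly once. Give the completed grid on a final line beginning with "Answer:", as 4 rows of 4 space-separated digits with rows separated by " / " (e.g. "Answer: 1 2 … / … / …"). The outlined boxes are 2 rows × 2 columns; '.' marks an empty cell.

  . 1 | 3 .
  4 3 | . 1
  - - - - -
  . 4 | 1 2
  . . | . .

Step 1. [r4c4∈{3,4}] col 4 places 3 nowhere but r4c4 ⇒ r4c4=3.
Step 2. [r4c1∈{1,2}] in row 4, 1 fits only at r4c1. So r4c1=1.
Step 3. [r4c2∈{2}] r4c2 has the single candidate 2 ⇒ r4c2=2.
Step 4. [r3c1∈{3}] only 3 remains possible at r3c1, so r3c1=3.
Step 5. [r4c3∈{4}] r4c3's peers cover all but 4, so r4c3=4.
Step 6. [r2c3∈{2}] r2c3 is down to just 2. So r2c3=2.
Step 7. [r1c4∈{4}] nothing but 4 survives at r1c4, so r1c4=4.
Step 8. [r1c1∈{2}] only 2 remains possible at r1c1 ⇒ r1c1=2.

Answer: 2 1 3 4 / 4 3 2 1 / 3 4 1 2 / 1 2 4 3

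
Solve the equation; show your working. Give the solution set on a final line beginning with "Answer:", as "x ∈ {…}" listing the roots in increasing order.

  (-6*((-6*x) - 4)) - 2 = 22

Step 1. [(-6*((-6*x) - 4)) - 2 = 22] peel the -2: add 2 from each side. So sub: -6*((-6*x) - 4) = 24.
Step 2. [-6*((-6*x) - 4) = 24] divide by the outer -6, so div: (-6*x) - 4 = -4.
Step 3. [(-6*x) - 4 = -4] -4 is outermost — add 4 both sides, so sub: -6*x = 0.
Step 4. [-6*x = 0] divide by the outer -6 ⇒ div: x = 0.

Answer: x ∈ {0}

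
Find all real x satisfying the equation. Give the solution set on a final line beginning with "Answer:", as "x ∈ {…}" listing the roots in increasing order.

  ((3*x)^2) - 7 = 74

Step 1. [((3*x)^2) - 7 = 74] -7 is outermost — add 7 both sides, so sub: (3*x)^2 = 81.
Step 2. [(3*x)^2 = 81] √ both sides: 81 ≥ 0 gives two branches, so sqrt: 3*x = 9 or -9.
Step 3. [3*x = 9 or -9] leading coefficient 3: divide by 3. So div: x = 3 or -3.

Answer: x ∈ {-3, 3}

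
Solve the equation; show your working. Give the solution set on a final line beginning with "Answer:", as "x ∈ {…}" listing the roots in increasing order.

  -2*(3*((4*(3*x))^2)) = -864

Step 1. [-2*(3*((4*(3*x))^2)) = -864] -2 out front; divide by -2. So div: 3*((4*(3*x))^2) = 432.
Step 2. [3*((4*(3*x))^2) = 432] 3 out front; divide by 3, so div: (4*(3*x))^2 = 144.
Step 3. [(4*(3*x))^2 = 144] √ both sides: 144 ≥ 0 gives two branches. So sqrt: 4*(3*x) = 12 or -12.
Step 4. [4*(3*x) = 12 or -12] leading coefficient 4: divide by 4 ⇒ div: 3*x = 3 or -3.
Step 5. [3*x = 3 or -3] 3 out front; divide by 3, so div: x = 1 or -1.

Answer: x ∈ {-1, 1}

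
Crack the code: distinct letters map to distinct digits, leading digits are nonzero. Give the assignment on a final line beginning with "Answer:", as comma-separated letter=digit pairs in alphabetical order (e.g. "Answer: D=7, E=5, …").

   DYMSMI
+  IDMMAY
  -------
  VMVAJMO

Step 1. [V] V is the leading digit of a 7-digit sum of two 6-digit numbers; the final carry is exactly 1. So V=1.
Step 2. [col 1: I + Y ≡ O (mod 10)] no forcing yet in column 1 (carry-in 0); I=7 is free and consistent — try it. So I=7.
Step 3. [col 1: I + Y ≡ O (mod 10)] O=2 is one option consistent with column 1 (I + Y ≡ O (mod 10), carry-in 0) — take it ⇒ O=2.
Step 4. [col 1: I + Y ≡ O (mod 10)] in column 1 we have I+Y≡O with carry-in 0; given I=7, O=2 and digits 1,2,7 already taken and all letters distinct, that pins Y to 5, so Y=5.
Step 5. [col 2: M + A ≡ M (mod 10)] column 2 reads M+A+carry(1)=M with nothing yet; with digits 1,2,5,7 already taken and all letters distinct, the only value for A is 9. So A=9.
Step 6. [col 2: M + A ≡ M (mod 10)] column 2 (M + A ≡ M (mod 10), carry-in 1) doesn't pin M yet; pick M=4 and continue. So M=4.
Step 7. [col 3: S + M ≡ J (mod 10)] column 3 (S + M ≡ J (mod 10), carry-in 1) doesn't pin J yet; pick J=3 and continue ⇒ J=3.
Step 8. [col 3: S + M ≡ J (mod 10)] column 3: given M=4, J=3, carry-in 1, and digits 1,2,3,4,5,7,9 already taken and all letters distinct, S+M≡J (mod 10) forces S=8 ⇒ S=8.
Step 9. [col 5: Y + D ≡ V (mod 10)] from column 5 (Y=5, V=1, carry-in 0, digits 1,2,3,4,5,7,8,9 already taken and all letters distinct): D must equal 6 ⇒ D=6.

Answer: A=9, D=6, I=7, J=3, M=4, O=2, S=8, V=1, Y=5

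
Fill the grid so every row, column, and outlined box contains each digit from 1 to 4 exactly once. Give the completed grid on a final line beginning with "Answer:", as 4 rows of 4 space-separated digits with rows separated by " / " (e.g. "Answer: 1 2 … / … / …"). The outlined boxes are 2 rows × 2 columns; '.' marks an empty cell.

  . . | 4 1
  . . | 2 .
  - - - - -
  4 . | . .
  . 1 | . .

Step 1. [r4c3∈{3}] r4c3 is down to just 3, so r4c3=3.
Step 2. [r4c1∈{2}] only 2 remains possible at r4c1, so r4c1=2.
Step 3. [r1c1∈{3}] r1c1 has the single candidate 3. So r1c1=3.
Step 4. [r4c4∈{4}] r4c4 has the single candidate 4, so r4c4=4.
Step 5. [r3c3∈{1}] r3c3's peers cover all but 1. So r3c3=1.
Step 6. [r2c2∈{4}] r2c2's peers cover all but 4, so r2c2=4.
Step 7. [r2c4∈{3}] nothing but 3 survives at r2c4. So r2c4=3.
Step 8. [r3c4∈{2}] only 2 remains possible at r3c4 ⇒ r3c4=2.
Step 9. [r1c2∈{2}] r1c2 is down to just 2, so r1c2=2.
Step 10. [r3c2∈{3}] nothing but 3 survives at r3c2, so r3c2=3.
Step 11. [r2c1∈{1}] nothing but 1 survives at r2c1. So r2c1=1.

Answer: 3 2 4 1 / 1 4 2 3 / 4 3 1 2 / 2 1 3 4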